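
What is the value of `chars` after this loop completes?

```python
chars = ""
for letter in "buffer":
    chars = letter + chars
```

Reverse 'buffer'
`chars` takes the values: "" → "b" → "ub" → "fub" → "ffub" → "effub" → "reffub"

Answer: "reffub"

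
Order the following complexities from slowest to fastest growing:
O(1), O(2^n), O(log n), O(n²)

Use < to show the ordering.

Ordered by growth rate: O(1) < O(log n) < O(n²) < O(2^n)

Answer: O(1) < O(log n) < O(n²) < O(2^n)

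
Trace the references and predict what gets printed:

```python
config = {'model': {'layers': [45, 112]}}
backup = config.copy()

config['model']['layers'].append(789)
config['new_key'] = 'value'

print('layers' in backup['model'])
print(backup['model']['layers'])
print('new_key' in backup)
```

Key concept: shallow copy gotcha with nested dict.
Step by step:
`config = {'model': {'layers': [45, 112]}}` → config = {'model': {'layers': [45, 112]}}
`backup = config.copy()` → backup = {'model': {'layers': [45, 112]}}
`config['model']['layers'].append(789)` → config = {'model': {'layers': [45, 112, 789]}}; backup = {'model': {'layers': [45, 112, 789]}}
`config['new_key'] = 'value'` → config = {'model': {'layers': [45, 112, 789]}, 'new_key': 'value'}
`print('layers' in backup['model'])` → prints True
`print(backup['model']['layers'])` → prints [45, 112, 789]
`print('new_key' in backup)` → prints False

Answer:
True
[45, 112, 789]
False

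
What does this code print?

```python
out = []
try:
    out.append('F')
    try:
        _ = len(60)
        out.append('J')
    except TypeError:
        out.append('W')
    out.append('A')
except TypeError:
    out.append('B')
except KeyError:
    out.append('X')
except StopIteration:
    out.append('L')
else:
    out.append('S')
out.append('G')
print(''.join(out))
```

Execution trace: 'F' (try body) → 'W' (inner except TypeError) → 'A' (try body, no exception) → 'S' (else) → 'G' (after the try/except). Output: FWASG

Answer: FWASG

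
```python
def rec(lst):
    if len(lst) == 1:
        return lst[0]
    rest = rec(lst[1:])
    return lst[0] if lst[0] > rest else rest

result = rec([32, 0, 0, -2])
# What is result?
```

Recursive max over [32, 0, 0, -2] = 32

Answer: 32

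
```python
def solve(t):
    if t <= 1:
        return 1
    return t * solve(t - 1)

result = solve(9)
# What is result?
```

solve(9) = 9 * 8 * 7 * 6 * 5 * 4 * 3 * 2 * 1 = 362880

Answer: 362880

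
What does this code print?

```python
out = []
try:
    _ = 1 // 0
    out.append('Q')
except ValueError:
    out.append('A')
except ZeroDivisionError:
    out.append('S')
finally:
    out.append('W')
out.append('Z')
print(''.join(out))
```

Execution trace: 'S' (except ZeroDivisionError) → 'W' (finally) → 'Z' (after the try/except). Output: SWZ

Answer: SWZ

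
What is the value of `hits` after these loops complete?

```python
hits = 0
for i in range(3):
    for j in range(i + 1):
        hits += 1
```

Triangle: 1 + 2 + ... + 3
`hits` takes the values: 0 → 1 → 2 → 3 → 4 → 5 → 6

Answer: 6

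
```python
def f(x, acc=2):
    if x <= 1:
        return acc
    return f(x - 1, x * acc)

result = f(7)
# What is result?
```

Accumulator trace (n, acc): (7, 2) -> (6, 14) -> (5, 84) -> (4, 420) -> (3, 1680) -> (2, 5040) -> (1, 10080) -> return 10080

Answer: 10080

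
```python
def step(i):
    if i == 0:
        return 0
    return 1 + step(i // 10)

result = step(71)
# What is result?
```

Count of digits of 71: 2

Answer: 2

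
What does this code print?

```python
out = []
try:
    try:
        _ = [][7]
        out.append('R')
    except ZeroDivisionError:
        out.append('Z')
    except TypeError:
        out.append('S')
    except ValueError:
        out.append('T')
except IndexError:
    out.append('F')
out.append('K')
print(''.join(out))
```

Execution trace: 'F' (outer except IndexError) → 'K' (after the try/except). Output: FK

Answer: FK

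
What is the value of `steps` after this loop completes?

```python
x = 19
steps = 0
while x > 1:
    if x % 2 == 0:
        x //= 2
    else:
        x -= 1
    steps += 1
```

Steps to reduce 19 to 1
`steps` takes the values: 0 → 1 → 2 → 3 → 4 → 5 → 6

Answer: 6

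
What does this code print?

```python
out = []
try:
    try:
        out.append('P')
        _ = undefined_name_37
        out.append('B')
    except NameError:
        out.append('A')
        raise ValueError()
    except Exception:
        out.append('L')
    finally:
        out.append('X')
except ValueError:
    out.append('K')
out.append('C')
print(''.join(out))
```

Execution trace: 'P' (inner try body) → 'A' (inner except NameError) → 'X' (inner finally) → 'K' (outer except ValueError) → 'C' (after the try/except). Output: PAXKC

Answer: PAXKC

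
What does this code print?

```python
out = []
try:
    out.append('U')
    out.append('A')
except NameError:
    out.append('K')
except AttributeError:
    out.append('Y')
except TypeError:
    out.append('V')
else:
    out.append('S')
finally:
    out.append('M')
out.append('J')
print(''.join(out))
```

Execution trace: 'U' (try body) → 'A' (try body, no exception) → 'S' (else) → 'M' (finally) → 'J' (after the try/except). Output: UASMJ

Answer: UASMJ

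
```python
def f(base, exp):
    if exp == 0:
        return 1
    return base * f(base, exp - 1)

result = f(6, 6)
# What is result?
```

f(6, 6) = 6 * 6 * 6 * 6 * 6 * 6 = 46656

Answer: 46656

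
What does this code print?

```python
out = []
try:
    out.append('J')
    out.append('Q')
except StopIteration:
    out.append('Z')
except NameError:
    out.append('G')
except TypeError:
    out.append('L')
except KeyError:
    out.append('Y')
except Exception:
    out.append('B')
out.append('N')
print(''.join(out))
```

Execution trace: 'J' (try body) → 'Q' (try body, no exception) → 'N' (after the try/except). Output: JQN

Answer: JQN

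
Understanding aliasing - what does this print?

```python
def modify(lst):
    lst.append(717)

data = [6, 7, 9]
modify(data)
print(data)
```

Key concept: function modifies passed list.
Step by step:
`data = [6, 7, 9]` → data = [6, 7, 9]
`modify(data)` → data = [6, 7, 9, 717]
`print(data)` → prints [6, 7, 9, 717]

Answer: [6, 7, 9, 717]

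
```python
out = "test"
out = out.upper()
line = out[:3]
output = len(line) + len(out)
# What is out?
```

Trace:
`out = "test"` → out = 'test'
`out = out.upper()` → out = 'TEST'
`line = out[:3]` → line = 'TES'
`output = len(line) + len(out)` → output = 7
So out = 'TEST'

Answer: 'TEST'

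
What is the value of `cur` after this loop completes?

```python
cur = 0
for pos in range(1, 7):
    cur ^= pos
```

XOR of 1 to 6
`cur` takes the values: 0 → 1 → 3 → 0 → 4 → 1 → 7

Answer: 7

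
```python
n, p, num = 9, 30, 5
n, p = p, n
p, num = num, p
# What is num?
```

Trace:
`n, p, num = 9, 30, 5` → n = 9; p = 30; num = 5
`n, p = p, n` → n = 30; p = 9
`p, num = num, p` → p = 5; num = 9
So num = 9

Answer: 9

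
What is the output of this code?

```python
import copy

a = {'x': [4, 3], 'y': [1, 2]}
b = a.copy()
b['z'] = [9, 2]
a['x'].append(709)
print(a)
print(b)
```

Key concept: shallow copy of dict with mutable values.
Step by step:
`a = {'x': [4, 3], 'y': [1, 2]}` → a = {'x': [4, 3], 'y': [1, 2]}
`b = a.copy()` → b = {'x': [4, 3], 'y': [1, 2]}
`b['z'] = [9, 2]` → b = {'x': [4, 3], 'y': [1, 2], 'z': [9, 2]}
`a['x'].append(709)` → a = {'x': [4, 3, 709], 'y': [1, 2]}; b = {'x': [4, 3, 709], 'y': [1, 2], 'z': [9, 2]}
`print(a)` → prints {'x': [4, 3, 709], 'y': [1, 2]}
`print(b)` → prints {'x': [4, 3, 709], 'y': [1, 2], 'z': [9, 2]}

Answer:
{'x': [4, 3, 709], 'y': [1, 2]}
{'x': [4, 3, 709], 'y': [1, 2], 'z': [9, 2]}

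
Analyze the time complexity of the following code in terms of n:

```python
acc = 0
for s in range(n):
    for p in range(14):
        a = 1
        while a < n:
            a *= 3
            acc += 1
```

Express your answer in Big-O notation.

Each loop level contributes: n × 1 × log n. Multiplying the contributions gives O(n log n).

Answer: O(n log n)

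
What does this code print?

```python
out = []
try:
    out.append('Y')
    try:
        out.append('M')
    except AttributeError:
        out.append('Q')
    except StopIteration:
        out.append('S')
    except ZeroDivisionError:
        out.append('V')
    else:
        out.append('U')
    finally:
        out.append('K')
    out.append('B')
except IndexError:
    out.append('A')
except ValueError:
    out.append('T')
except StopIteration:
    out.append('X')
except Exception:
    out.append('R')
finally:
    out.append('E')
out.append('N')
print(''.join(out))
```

Execution trace: 'Y' (try body) → 'M' (inner try body, no exception) → 'U' (inner else) → 'K' (inner finally) → 'B' (try body, no exception) → 'E' (finally) → 'N' (after the try/except). Output: YMUKBEN

Answer: YMUKBEN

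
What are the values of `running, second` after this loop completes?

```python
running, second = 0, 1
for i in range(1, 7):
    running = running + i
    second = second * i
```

Sum and factorial of 1 to 6
`running, second` takes the values: (0, 1) → (1, 1) → (3, 1) → (3, 2) → (6, 2) → (6, 6) → (10, 6) → (10, 24) → (15, 24) → (15, 120) → (21, 120) → (21, 720)

Answer: 21, 720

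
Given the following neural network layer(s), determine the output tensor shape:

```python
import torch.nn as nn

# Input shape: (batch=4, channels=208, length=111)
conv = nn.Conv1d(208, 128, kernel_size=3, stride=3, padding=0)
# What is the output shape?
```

Input: (4, 208, 111) -> Output: (4, 128, 37)

Answer: (4, 128, 37)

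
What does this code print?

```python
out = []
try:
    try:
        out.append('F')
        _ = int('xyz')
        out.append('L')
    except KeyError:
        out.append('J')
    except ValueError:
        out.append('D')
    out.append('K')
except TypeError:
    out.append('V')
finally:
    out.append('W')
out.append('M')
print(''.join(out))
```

Execution trace: 'F' (inner try body) → 'D' (inner except ValueError) → 'K' (try body, no exception) → 'W' (finally) → 'M' (after the try/except). Output: FDKWM

Answer: FDKWM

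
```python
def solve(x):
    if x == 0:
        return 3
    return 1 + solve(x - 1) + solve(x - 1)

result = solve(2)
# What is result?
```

solve(x) = 1 + 2·solve(x-1), solve(0)=3. Closed form: (3+1)·2^2 - 1 = 15.

Answer: 15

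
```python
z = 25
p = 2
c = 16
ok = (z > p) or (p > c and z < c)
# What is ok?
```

Trace:
`z = 25` → z = 25
`p = 2` → p = 2
`c = 16` → c = 16
`ok = (z > p) or (p > c and z < c)` → ok = True
So ok = True

Answer: True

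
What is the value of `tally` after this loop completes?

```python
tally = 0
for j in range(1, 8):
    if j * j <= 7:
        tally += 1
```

Count numbers where j² ≤ 7
`tally` takes the values: 0 → 1 → 2

Answer: 2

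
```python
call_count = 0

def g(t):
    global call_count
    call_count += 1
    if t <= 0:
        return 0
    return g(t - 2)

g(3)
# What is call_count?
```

Linear recursion stepping by 2: 3 calls from t=3 down to ≤0.

Answer: 3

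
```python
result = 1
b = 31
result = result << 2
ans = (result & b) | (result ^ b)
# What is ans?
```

Trace:
`result = 1` → result = 1
`b = 31` → b = 31
`result = result << 2` → result = 4
`ans = (result & b) | (result ^ b)` → ans = 31
So ans = 31

Answer: 31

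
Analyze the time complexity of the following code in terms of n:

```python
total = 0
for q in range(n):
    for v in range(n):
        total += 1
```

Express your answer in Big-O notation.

Each loop level contributes: n × n. Multiplying the contributions gives O(n^2).

Answer: O(n^2)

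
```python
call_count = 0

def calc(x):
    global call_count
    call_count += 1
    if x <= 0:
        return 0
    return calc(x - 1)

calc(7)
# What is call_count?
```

Linear recursion stepping by 1: 8 calls from x=7 down to ≤0.

Answer: 8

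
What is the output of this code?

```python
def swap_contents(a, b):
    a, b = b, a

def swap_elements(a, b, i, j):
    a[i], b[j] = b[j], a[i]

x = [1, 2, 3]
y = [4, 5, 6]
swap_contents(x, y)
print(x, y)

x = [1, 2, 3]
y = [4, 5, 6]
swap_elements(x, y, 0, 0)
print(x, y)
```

Key concept: parameter rebinding vs mutation.
Step by step:
`x = [1, 2, 3]` → x = [1, 2, 3]
`y = [4, 5, 6]` → y = [4, 5, 6]
`swap_contents(x, y)` → no visible change to tracked variables
`print(x, y)` → prints [1, 2, 3] [4, 5, 6]
`x = [1, 2, 3]` → x = [1, 2, 3]
`y = [4, 5, 6]` → y = [4, 5, 6]
`swap_elements(x, y, 0, 0)` → x = [4, 2, 3]; y = [1, 5, 6]
`print(x, y)` → prints [4, 2, 3] [1, 5, 6]

Answer:
[1, 2, 3] [4, 5, 6]
[4, 2, 3] [1, 5, 6]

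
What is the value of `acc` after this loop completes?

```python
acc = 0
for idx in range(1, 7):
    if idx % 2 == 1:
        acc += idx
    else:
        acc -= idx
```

Add odd, subtract even
`acc` takes the values: 0 → 1 → -1 → 2 → -2 → 3 → -3

Answer: -3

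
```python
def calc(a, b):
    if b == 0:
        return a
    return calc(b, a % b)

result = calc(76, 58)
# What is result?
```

calc(76, 58) -> calc(58, 18) -> calc(18, 4) -> calc(4, 2) -> calc(2, 0) -> 2

Answer: 2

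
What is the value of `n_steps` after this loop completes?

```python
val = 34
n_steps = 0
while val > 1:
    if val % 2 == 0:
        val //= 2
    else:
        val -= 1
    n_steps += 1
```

Steps to reduce 34 to 1
`n_steps` takes the values: 0 → 1 → 2 → 3 → 4 → 5 → 6

Answer: 6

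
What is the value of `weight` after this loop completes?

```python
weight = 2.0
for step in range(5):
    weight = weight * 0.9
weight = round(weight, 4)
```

Exponential decay: 2.0 * 0.9^5
`weight` takes the values: 2.0 → 1.8 → 1.62 → 1.458 → 1.3122 → 1.18098 → 1.181

Answer: 1.181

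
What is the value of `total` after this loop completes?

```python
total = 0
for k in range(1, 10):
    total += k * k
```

Sum of squares 1² to 9² = 285
`total` takes the values: 0 → 1 → 5 → 14 → 30 → 55 → 91 → 140 → 204 → 285

Answer: 285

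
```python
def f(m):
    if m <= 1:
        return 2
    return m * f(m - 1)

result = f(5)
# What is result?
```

f(5) = 5 * 4 * 3 * 2 * 2 = 240

Answer: 240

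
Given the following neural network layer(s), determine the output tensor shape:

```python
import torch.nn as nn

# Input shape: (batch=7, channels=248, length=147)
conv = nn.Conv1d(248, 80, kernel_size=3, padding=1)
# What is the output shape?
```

Input: (7, 248, 147) -> Output: (7, 80, 147)

Answer: (7, 80, 147)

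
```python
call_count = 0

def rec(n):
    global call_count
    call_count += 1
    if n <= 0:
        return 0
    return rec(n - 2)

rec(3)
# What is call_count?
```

Linear recursion stepping by 2: 3 calls from n=3 down to ≤0.

Answer: 3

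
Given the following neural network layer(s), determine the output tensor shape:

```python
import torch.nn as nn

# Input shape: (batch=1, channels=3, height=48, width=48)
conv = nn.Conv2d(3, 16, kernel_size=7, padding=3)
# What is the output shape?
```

Input: (1, 3, 48, 48) -> Output: (1, 16, 48, 48)

Answer: (1, 16, 48, 48)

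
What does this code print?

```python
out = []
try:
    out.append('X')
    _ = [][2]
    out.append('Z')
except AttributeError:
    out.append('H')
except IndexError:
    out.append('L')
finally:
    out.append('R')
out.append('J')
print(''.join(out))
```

Execution trace: 'X' (try body) → 'L' (except IndexError) → 'R' (finally) → 'J' (after the try/except). Output: XLRJ

Answer: XLRJ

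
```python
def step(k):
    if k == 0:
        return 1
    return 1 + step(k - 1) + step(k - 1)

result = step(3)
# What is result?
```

step(k) = 1 + 2·step(k-1), step(0)=1. Closed form: (1+1)·2^3 - 1 = 15.

Answer: 15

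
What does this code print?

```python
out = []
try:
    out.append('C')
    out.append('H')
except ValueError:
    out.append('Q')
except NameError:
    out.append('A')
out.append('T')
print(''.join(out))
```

Execution trace: 'C' (try body) → 'H' (try body, no exception) → 'T' (after the try/except). Output: CHT

Answer: CHT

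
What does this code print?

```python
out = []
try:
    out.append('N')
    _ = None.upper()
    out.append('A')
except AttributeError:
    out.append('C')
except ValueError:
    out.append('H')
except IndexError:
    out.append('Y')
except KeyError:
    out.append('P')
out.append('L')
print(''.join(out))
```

Execution trace: 'N' (try body) → 'C' (except AttributeError) → 'L' (after the try/except). Output: NCL

Answer: NCL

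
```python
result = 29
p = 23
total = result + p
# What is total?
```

Trace:
`result = 29` → result = 29
`p = 23` → p = 23
`total = result + p` → total = 52
So total = 52

Answer: 52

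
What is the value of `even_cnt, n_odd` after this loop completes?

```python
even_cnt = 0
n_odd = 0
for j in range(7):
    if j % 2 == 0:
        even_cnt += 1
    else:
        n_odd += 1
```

Count evens and odds in range(7)
`even_cnt, n_odd` takes the values: (0, 0) → (1, 0) → (1, 1) → (2, 1) → (2, 2) → (3, 2) → (3, 3) → (4, 3)

Answer: 4, 3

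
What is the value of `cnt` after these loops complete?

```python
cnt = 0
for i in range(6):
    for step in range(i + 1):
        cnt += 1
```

Triangle: 1 + 2 + ... + 6
`cnt` takes the values: 0 → 1 → 2 → 3 → 4 → 5 → 6 → 7 → 8 → 9 → 10 → 11 → 12 → 13 → 14 → 15 → 16 → 17 → 18 → 19 → 20 → 21

Answer: 21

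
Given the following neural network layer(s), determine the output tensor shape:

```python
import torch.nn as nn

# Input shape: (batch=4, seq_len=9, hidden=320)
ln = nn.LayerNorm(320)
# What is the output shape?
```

Input: (4, 9, 320) -> Output: (4, 9, 320)

Answer: (4, 9, 320)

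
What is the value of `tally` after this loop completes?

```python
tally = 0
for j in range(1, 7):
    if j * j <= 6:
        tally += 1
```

Count numbers where j² ≤ 6
`tally` takes the values: 0 → 1 → 2

Answer: 2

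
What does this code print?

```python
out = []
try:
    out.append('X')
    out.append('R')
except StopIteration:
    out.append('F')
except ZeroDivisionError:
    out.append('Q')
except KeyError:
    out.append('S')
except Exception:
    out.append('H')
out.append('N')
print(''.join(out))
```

Execution trace: 'X' (try body) → 'R' (try body, no exception) → 'N' (after the try/except). Output: XRN

Answer: XRN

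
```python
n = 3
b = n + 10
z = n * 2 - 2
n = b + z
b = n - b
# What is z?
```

Trace:
`n = 3` → n = 3
`b = n + 10` → b = 13
`z = n * 2 - 2` → z = 4
`n = b + z` → n = 17
`b = n - b` → b = 4
So z = 4

Answer: 4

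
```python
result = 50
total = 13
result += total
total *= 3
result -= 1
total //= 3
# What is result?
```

Trace:
`result = 50` → result = 50
`total = 13` → total = 13
`result += total` → result = 63
`total *= 3` → total = 39
`result -= 1` → result = 62
`total //= 3` → total = 13
So result = 62

Answer: 62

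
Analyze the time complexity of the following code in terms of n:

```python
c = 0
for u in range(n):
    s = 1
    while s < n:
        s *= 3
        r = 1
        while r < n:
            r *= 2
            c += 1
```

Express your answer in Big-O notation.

Each loop level contributes: n × log n × log n. Multiplying the contributions gives O(n log² n).

Answer: O(n log² n)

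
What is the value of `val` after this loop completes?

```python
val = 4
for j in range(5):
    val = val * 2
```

Multiply by 2, 5 times: 4 * 2^5 = 128
`val` takes the values: 4 → 8 → 16 → 32 → 64 → 128

Answer: 128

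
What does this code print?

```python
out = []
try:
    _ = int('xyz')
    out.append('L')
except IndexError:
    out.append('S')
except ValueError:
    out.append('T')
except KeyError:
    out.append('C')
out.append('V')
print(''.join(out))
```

Execution trace: 'T' (except ValueError) → 'V' (after the try/except). Output: TV

Answer: TV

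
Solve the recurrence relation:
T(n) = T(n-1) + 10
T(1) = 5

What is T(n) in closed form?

Unrolling: T(n) = T(1) + 10·(n-1) = 5 + 10(n-1) = 10n - 5.

Answer: T(n) = 10n - 5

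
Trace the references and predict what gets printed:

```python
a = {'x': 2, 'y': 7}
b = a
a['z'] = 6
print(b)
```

Key concept: dict aliasing.
Step by step:
`a = {'x': 2, 'y': 7}` → a = {'x': 2, 'y': 7}
`b = a` → b = {'x': 2, 'y': 7} (same object as a)
`a['z'] = 6` → a = {'x': 2, 'y': 7, 'z': 6} (same object as b); b = {'x': 2, 'y': 7, 'z': 6} (same object as a)
`print(b)` → prints {'x': 2, 'y': 7, 'z': 6}

Answer: {'x': 2, 'y': 7, 'z': 6}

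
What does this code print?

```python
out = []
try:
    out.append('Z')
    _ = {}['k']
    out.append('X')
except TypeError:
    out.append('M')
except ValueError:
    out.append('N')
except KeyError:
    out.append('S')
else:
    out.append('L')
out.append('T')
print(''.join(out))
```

Execution trace: 'Z' (try body) → 'S' (except KeyError) → 'T' (after the try/except). Output: ZST

Answer: ZST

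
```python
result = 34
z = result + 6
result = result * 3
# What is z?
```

Trace:
`result = 34` → result = 34
`z = result + 6` → z = 40
`result = result * 3` → result = 102
So z = 40

Answer: 40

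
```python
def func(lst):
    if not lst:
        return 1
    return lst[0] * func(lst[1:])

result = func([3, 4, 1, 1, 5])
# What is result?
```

Product over [3, 4, 1, 1, 5] = 3 * 4 * 1 * 1 * 5 = 60

Answer: 60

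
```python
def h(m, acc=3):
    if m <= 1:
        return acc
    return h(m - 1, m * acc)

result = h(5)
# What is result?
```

Accumulator trace (n, acc): (5, 3) -> (4, 15) -> (3, 60) -> (2, 180) -> (1, 360) -> return 360

Answer: 360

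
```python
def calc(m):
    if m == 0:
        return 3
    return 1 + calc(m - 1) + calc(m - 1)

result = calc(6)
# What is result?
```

calc(m) = 1 + 2·calc(m-1), calc(0)=3. Closed form: (3+1)·2^6 - 1 = 255.

Answer: 255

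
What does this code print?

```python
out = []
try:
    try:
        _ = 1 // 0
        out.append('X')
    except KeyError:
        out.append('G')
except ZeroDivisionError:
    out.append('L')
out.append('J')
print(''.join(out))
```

Execution trace: 'L' (outer except ZeroDivisionError) → 'J' (after the try/except). Output: LJ

Answer: LJ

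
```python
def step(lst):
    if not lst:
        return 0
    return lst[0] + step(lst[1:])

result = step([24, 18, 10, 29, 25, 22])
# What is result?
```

24 + 18 + 10 + 29 + 25 + 22 + 0 = 128

Answer: 128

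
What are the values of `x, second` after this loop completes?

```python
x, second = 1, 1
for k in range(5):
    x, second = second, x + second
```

Fibonacci: after 5 iterations
`x, second` takes the values: (1, 1) → (1, 2) → (2, 3) → (3, 5) → (5, 8) → (8, 13)

Answer: 8, 13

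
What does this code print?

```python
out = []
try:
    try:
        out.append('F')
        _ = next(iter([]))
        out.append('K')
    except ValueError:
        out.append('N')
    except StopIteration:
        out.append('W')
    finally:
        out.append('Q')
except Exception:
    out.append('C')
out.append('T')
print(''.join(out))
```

Execution trace: 'F' (inner try body) → 'W' (inner except StopIteration) → 'Q' (inner finally) → 'T' (after the try/except). Output: FWQT

Answer: FWQT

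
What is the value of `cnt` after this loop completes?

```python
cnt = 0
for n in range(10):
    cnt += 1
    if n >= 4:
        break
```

Loop breaks when n reaches 4, cnt is 5
`cnt` takes the values: 0 → 1 → 2 → 3 → 4 → 5

Answer: 5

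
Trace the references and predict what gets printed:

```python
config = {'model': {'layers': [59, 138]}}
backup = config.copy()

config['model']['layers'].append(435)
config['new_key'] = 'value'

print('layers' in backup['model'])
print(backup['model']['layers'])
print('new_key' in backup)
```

Key concept: shallow copy gotcha with nested dict.
Step by step:
`config = {'model': {'layers': [59, 138]}}` → config = {'model': {'layers': [59, 138]}}
`backup = config.copy()` → backup = {'model': {'layers': [59, 138]}}
`config['model']['layers'].append(435)` → config = {'model': {'layers': [59, 138, 435]}}; backup = {'model': {'layers': [59, 138, 435]}}
`config['new_key'] = 'value'` → config = {'model': {'layers': [59, 138, 435]}, 'new_key': 'value'}
`print('layers' in backup['model'])` → prints True
`print(backup['model']['layers'])` → prints [59, 138, 435]
`print('new_key' in backup)` → prints False

Answer:
True
[59, 138, 435]
False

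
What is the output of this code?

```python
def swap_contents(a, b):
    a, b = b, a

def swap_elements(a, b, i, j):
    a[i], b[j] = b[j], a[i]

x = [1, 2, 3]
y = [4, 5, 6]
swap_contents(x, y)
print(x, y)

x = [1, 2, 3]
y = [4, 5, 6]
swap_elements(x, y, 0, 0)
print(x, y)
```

Key concept: parameter rebinding vs mutation.
Step by step:
`x = [1, 2, 3]` → x = [1, 2, 3]
`y = [4, 5, 6]` → y = [4, 5, 6]
`swap_contents(x, y)` → no visible change to tracked variables
`print(x, y)` → prints [1, 2, 3] [4, 5, 6]
`x = [1, 2, 3]` → x = [1, 2, 3]
`y = [4, 5, 6]` → y = [4, 5, 6]
`swap_elements(x, y, 0, 0)` → x = [4, 2, 3]; y = [1, 5, 6]
`print(x, y)` → prints [4, 2, 3] [1, 5, 6]

Answer:
[1, 2, 3] [4, 5, 6]
[4, 2, 3] [1, 5, 6]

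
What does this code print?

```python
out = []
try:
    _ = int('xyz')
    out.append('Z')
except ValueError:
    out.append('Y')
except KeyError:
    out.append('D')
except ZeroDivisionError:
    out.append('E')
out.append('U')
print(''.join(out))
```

Execution trace: 'Y' (except ValueError) → 'U' (after the try/except). Output: YU

Answer: YU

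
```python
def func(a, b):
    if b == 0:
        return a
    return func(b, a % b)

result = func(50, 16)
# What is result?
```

func(50, 16) -> func(16, 2) -> func(2, 0) -> 2

Answer: 2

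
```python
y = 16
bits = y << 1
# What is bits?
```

Trace:
`y = 16` → y = 16
`bits = y << 1` → bits = 32
So bits = 32

Answer: 32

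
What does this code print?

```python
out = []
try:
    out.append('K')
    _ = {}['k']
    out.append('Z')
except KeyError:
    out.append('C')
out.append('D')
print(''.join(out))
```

Execution trace: 'K' (try body) → 'C' (except KeyError) → 'D' (after the try/except). Output: KCD

Answer: KCD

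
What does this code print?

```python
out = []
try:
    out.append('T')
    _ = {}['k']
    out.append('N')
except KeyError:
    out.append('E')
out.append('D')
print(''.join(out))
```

Execution trace: 'T' (try body) → 'E' (except KeyError) → 'D' (after the try/except). Output: TED

Answer: TED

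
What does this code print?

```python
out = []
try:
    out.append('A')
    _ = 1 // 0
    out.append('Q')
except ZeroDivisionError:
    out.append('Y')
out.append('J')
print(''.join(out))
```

Execution trace: 'A' (try body) → 'Y' (except ZeroDivisionError) → 'J' (after the try/except). Output: AYJ

Answer: AYJ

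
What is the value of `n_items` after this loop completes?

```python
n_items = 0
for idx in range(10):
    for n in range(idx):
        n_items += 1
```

Triangle number: 0+1+2+...+9
`n_items` takes the values: 0 → 1 → 2 → 3 → 4 → 5 → 6 → 7 → 8 → 9 → 10 → 11 → 12 → 13 → 14 → 15 → 16 → 17 → 18 → 19 → 20 → 21 → 22 → 23 → 24 → 25 → 26 → 27 → 28 → 29 → … → 41 → 42 → 43 → 44 → 45

Answer: 45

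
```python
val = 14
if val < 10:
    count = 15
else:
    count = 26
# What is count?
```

Trace:
`val = 14` → val = 14
`if val < 10: ...` → val < 10 is False, take else branch → count = 26
So count = 26

Answer: 26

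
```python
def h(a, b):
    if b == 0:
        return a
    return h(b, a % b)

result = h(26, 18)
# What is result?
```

h(26, 18) -> h(18, 8) -> h(8, 2) -> h(2, 0) -> 2

Answer: 2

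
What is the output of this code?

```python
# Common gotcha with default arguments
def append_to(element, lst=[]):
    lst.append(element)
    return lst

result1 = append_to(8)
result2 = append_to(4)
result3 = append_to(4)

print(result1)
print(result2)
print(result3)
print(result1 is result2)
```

Key concept: mutable default argument gotcha.
Step by step:
`result1 = append_to(8)` → result1 = [8]
`result2 = append_to(4)` → result1 = [8, 4] (same object as result2); result2 = [8, 4] (same object as result1)
`result3 = append_to(4)` → result1 = [8, 4, 4] (same object as result2, result3); result2 = [8, 4, 4] (same object as result1, result3); result3 = [8, 4, 4] (same object as result1, result2)
`print(result1)` → prints [8, 4, 4]
`print(result2)` → prints [8, 4, 4]
`print(result3)` → prints [8, 4, 4]
`print(result1 is result2)` → prints True

Answer:
[8, 4, 4]
[8, 4, 4]
[8, 4, 4]
True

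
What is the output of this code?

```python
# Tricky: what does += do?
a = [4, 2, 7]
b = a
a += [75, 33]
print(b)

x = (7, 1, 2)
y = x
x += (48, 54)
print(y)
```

Key concept: += behavior differs for mutable vs immutable.
Step by step:
`a = [4, 2, 7]` → a = [4, 2, 7]
`b = a` → b = [4, 2, 7] (same object as a)
`a += [75, 33]` → a = [4, 2, 7, 75, 33] (same object as b); b = [4, 2, 7, 75, 33] (same object as a)
`print(b)` → prints [4, 2, 7, 75, 33]
`x = (7, 1, 2)` → x = (7, 1, 2)
`y = x` → y = (7, 1, 2)
`x += (48, 54)` → x = (7, 1, 2, 48, 54)
`print(y)` → prints (7, 1, 2)

Answer:
[4, 2, 7, 75, 33]
(7, 1, 2)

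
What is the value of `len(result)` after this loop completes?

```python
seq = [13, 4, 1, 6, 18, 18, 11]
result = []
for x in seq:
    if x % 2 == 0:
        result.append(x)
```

Count even numbers in [13, 4, 1, 6, 18, 18, 11]
`result` takes the values: [] → [4] → [4, 6] → [4, 6, 18] → [4, 6, 18, 18]
So `len(result)` = 4

Answer: 4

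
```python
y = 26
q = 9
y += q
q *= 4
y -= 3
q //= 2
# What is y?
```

Trace:
`y = 26` → y = 26
`q = 9` → q = 9
`y += q` → y = 35
`q *= 4` → q = 36
`y -= 3` → y = 32
`q //= 2` → q = 18
So y = 32

Answer: 32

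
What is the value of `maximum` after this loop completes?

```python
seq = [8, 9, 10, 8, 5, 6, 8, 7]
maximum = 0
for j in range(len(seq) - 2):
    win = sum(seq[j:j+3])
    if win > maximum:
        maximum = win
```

Max sum of 3-element window in [8, 9, 10, 8, 5, 6, 8, 7]
`maximum` takes the values: 0 → 27

Answer: 27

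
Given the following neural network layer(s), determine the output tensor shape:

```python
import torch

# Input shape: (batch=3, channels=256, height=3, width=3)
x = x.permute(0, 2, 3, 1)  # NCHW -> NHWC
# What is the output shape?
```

Input: (3, 256, 3, 3) -> Output: (3, 3, 3, 256)

Answer: (3, 3, 3, 256)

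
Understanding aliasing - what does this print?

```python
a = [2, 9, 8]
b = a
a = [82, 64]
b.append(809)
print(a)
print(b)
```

Key concept: rebinding vs mutation: a is rebound to a new list, b still points at the original.
Step by step:
`a = [2, 9, 8]` → a = [2, 9, 8]
`b = a` → b = [2, 9, 8] (same object as a)
`a = [82, 64]` → a = [82, 64]
`b.append(809)` → b = [2, 9, 8, 809]
`print(a)` → prints [82, 64]
`print(b)` → prints [2, 9, 8, 809]

Answer:
[82, 64]
[2, 9, 8, 809]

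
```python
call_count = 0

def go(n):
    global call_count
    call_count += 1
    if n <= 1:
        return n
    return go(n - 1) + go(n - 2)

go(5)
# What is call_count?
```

Calls(n) = 1 + Calls(n-1) + Calls(n-2); Calls(0)=Calls(1)=1. For n=5 this gives 15.

Answer: 15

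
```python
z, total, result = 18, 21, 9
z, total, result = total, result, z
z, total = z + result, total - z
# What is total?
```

Trace:
`z, total, result = 18, 21, 9` → z = 18; total = 21; result = 9
`z, total, result = total, result, z` → z = 21; total = 9; result = 18
`z, total = z + result, total - z` → z = 39; total = -12
So total = -12

Answer: -12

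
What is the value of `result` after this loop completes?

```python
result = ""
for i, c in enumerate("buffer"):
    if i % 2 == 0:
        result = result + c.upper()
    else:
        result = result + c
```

Uppercase even positions in 'buffer'
`result` takes the values: "" → "B" → "Bu" → "BuF" → "BuFf" → "BuFfE" → "BuFfEr"

Answer: "BuFfEr"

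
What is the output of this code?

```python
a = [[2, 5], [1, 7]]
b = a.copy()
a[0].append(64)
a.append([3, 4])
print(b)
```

Key concept: shallow copy with nested lists.
Step by step:
`a = [[2, 5], [1, 7]]` → a = [[2, 5], [1, 7]]
`b = a.copy()` → b = [[2, 5], [1, 7]]
`a[0].append(64)` → a = [[2, 5, 64], [1, 7]]; b = [[2, 5, 64], [1, 7]]
`a.append([3, 4])` → a = [[2, 5, 64], [1, 7], [3, 4]]
`print(b)` → prints [[2, 5, 64], [1, 7]]

Answer: [[2, 5, 64], [1, 7]]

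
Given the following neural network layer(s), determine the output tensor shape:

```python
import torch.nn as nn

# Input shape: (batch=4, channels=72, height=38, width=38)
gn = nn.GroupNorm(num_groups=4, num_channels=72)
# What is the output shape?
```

Input: (4, 72, 38, 38) -> Output: (4, 72, 38, 38)

Answer: (4, 72, 38, 38)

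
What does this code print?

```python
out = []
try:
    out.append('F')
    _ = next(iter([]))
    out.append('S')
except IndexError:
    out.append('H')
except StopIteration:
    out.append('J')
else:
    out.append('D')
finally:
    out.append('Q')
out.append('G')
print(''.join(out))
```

Execution trace: 'F' (try body) → 'J' (except StopIteration) → 'Q' (finally) → 'G' (after the try/except). Output: FJQG

Answer: FJQG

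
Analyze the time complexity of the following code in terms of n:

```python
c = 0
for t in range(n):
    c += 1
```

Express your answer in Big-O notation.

Each loop level contributes: n. Multiplying the contributions gives O(n).

Answer: O(n)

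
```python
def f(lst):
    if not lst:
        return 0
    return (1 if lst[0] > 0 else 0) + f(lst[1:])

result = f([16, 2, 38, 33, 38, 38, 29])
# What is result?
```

Count of positive elements in [16, 2, 38, 33, 38, 38, 29] = 7

Answer: 7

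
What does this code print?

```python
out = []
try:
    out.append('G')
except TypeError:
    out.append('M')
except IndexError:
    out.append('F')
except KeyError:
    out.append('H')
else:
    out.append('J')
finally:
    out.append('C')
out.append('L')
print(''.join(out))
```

Execution trace: 'G' (try body, no exception) → 'J' (else) → 'C' (finally) → 'L' (after the try/except). Output: GJCL

Answer: GJCL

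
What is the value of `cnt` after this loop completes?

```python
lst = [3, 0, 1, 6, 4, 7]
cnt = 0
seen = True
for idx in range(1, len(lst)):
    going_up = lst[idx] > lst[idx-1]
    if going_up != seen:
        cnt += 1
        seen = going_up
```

Count direction changes in [3, 0, 1, 6, 4, 7]
`cnt` takes the values: 0 → 1 → 2 → 3 → 4

Answer: 4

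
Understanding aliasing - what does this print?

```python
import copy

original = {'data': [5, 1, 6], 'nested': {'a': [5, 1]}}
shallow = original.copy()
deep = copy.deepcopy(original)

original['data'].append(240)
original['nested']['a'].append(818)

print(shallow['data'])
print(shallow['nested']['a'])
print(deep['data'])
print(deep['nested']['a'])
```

Key concept: comparing shallow vs deep copy.
Step by step:
`original = {'data': [5, 1, 6], 'nested': {'a': [5, 1]}}` → original = {'data': [5, 1, 6], 'nested': {'a': [5, 1]}}
`shallow = original.copy()` → shallow = {'data': [5, 1, 6], 'nested': {'a': [5, 1]}}
`deep = copy.deepcopy(original)` → deep = {'data': [5, 1, 6], 'nested': {'a': [5, 1]}}
`original['data'].append(240)` → original = {'data': [5, 1, 6, 240], 'nested': {'a': [5, 1]}}; shallow = {'data': [5, 1, 6, 240], 'nested': {'a': [5, 1]}}
`original['nested']['a'].append(818)` → original = {'data': [5, 1, 6, 240], 'nested': {'a': [5, 1, 818]}}; shallow = {'data': [5, 1, 6, 240], 'nested': {'a': [5, 1, 818]}}
`print(shallow['data'])` → prints [5, 1, 6, 240]
`print(shallow['nested']['a'])` → prints [5, 1, 818]
`print(deep['data'])` → prints [5, 1, 6]
`print(deep['nested']['a'])` → prints [5, 1]

Answer:
[5, 1, 6, 240]
[5, 1, 818]
[5, 1, 6]
[5, 1]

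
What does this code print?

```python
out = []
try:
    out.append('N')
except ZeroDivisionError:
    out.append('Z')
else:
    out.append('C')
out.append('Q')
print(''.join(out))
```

Execution trace: 'N' (try body, no exception) → 'C' (else) → 'Q' (after the try/except). Output: NCQ

Answer: NCQ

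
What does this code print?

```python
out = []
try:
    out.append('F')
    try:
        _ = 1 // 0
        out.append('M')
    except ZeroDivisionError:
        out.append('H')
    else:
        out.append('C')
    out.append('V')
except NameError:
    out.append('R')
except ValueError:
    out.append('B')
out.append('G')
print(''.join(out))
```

Execution trace: 'F' (try body) → 'H' (inner except ZeroDivisionError) → 'V' (try body, no exception) → 'G' (after the try/except). Output: FHVG

Answer: FHVG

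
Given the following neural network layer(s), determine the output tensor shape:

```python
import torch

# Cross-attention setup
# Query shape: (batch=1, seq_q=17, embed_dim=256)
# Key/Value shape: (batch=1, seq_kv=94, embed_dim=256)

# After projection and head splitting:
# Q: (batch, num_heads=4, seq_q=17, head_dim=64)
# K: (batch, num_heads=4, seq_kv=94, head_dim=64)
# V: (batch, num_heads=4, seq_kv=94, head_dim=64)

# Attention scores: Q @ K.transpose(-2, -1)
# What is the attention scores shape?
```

Input: (1, 17, 256) -> Output: (1, 4, 17, 94)

Answer: (1, 4, 17, 94)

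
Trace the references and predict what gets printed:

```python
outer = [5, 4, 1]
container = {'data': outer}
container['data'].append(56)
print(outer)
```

Key concept: dict holds reference to list.
Step by step:
`outer = [5, 4, 1]` → outer = [5, 4, 1]
`container = {'data': outer}` → container = {'data': [5, 4, 1]}
`container['data'].append(56)` → outer = [5, 4, 1, 56]; container = {'data': [5, 4, 1, 56]}
`print(outer)` → prints [5, 4, 1, 56]

Answer: [5, 4, 1, 56]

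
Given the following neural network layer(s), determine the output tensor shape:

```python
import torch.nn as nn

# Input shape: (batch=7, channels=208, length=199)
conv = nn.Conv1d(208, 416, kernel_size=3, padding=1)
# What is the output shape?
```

Input: (7, 208, 199) -> Output: (7, 416, 199)

Answer: (7, 416, 199)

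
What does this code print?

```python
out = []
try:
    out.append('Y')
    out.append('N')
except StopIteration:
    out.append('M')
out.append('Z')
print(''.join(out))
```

Execution trace: 'Y' (try body) → 'N' (try body, no exception) → 'Z' (after the try/except). Output: YNZ

Answer: YNZ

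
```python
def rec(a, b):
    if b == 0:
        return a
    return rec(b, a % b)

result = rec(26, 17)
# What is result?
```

rec(26, 17) -> rec(17, 9) -> rec(9, 8) -> rec(8, 1) -> rec(1, 0) -> 1

Answer: 1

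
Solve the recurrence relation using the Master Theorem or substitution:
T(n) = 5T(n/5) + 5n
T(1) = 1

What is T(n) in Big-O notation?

By Master Theorem: a=5, b=5, f(n)=5n. Since log_5(5) = 1 and f(n) = Θ(n^1), Case 2 applies. T(n) = O(n log n).

Answer: O(n log n)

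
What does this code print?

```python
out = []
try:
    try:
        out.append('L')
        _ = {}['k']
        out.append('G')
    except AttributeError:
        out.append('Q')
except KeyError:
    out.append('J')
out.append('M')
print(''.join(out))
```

Execution trace: 'L' (try body) → 'J' (outer except KeyError) → 'M' (after the try/except). Output: LJM

Answer: LJM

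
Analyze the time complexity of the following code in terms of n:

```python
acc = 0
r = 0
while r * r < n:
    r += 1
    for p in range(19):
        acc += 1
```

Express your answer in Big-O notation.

Each loop level contributes: √n × 1. Multiplying the contributions gives O(√n).

Answer: O(√n)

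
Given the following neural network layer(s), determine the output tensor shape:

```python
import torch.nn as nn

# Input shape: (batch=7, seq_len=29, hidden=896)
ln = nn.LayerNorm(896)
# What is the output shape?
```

Input: (7, 29, 896) -> Output: (7, 29, 896)

Answer: (7, 29, 896)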